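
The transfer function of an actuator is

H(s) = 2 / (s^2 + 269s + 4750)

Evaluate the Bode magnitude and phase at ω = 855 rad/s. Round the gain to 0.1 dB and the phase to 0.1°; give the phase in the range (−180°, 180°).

-111.6 dB, -162.4°

Substitute s = j855:
Numerator: 2 = 2 + j0
Denominator: (j855)^2 + 269(j855) + 4750 = -726275 + j229995
|N| = √(2² + 0²) ≈ 2, ∠N ≈ 0.00°
|D| = √(726275² + 229995²) ≈ 7.6182e+05, ∠D ≈ 162.43°
|H| = 2 / 7.6182e+05 ≈ 2.6253e-06
Gain = 20 log₁₀(2.6253e-06) ≈ -111.62 dB
∠H = 0.00° − 162.43° = -162.43°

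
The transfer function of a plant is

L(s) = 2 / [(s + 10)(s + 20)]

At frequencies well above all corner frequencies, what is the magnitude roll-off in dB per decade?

-40 dB/decade

Each pole contributes −20 dB/decade at high frequency; each zero contributes +20 dB/decade.
Net: 0 zero(s) − 2 pole(s) → -40 dB/decade.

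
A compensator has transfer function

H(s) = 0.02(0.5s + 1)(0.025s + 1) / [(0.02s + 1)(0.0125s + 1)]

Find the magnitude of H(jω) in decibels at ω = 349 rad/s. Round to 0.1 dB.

At ω = 349 rad/s:
zero (1 + j349·0.5) = 1 + j174.5 → |·| ≈ 174.5, ∠ ≈ 89.67°
zero (1 + j349·0.025) = 1 + j8.725 → |·| ≈ 8.7821, ∠ ≈ 83.46°
pole (1 + j349·0.02) = 1 + j6.98 → |·| ≈ 7.0513, ∠ ≈ 81.85°
pole (1 + j349·0.0125) = 1 + j4.3625 → |·| ≈ 4.4756, ∠ ≈ 77.09°
|H| = 0.02 · 174.5 · 8.7821 / (7.0513 · 4.4756) ≈ 0.97119
Gain = 20 log₁₀(0.97119) ≈ -0.25 dB

-0.3 dB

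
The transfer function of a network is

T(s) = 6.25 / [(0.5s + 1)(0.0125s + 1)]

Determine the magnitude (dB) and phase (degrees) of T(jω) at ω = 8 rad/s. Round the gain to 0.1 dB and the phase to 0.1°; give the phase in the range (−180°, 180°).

At ω = 8 rad/s:
pole (1 + j8·0.5) = 1 + j4 → |·| ≈ 4.1231, ∠ ≈ 75.96°
pole (1 + j8·0.0125) = 1 + j0.1 → |·| ≈ 1.005, ∠ ≈ 5.71°
|T| = 6.25 · 1 / (4.1231 · 1.005) ≈ 1.5083
Gain = 20 log₁₀(1.5083) ≈ 3.57 dB
∠T = (0°) − (75.96° + 5.71°) = -81.67°

3.6 dB, -81.7°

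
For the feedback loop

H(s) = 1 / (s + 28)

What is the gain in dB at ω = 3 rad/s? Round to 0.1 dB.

-29.0 dB

Substitute s = j3:
Numerator: 1 = 1 + j0
Denominator: (j3) + 28 = 28 + j3
|N| = √(1² + 0²) ≈ 1, ∠N ≈ 0.00°
|D| = √(28² + 3²) ≈ 28.16, ∠D ≈ 6.12°
|H| = 1 / 28.16 ≈ 0.035511
Gain = 20 log₁₀(0.035511) ≈ -28.99 dB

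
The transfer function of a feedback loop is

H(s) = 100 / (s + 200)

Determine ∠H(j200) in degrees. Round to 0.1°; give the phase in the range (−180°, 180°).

Substitute s = j200:
Numerator: 100 = 100 + j0
Denominator: (j200) + 200 = 200 + j200
|N| = √(100² + 0²) ≈ 100, ∠N ≈ 0.00°
|D| = √(200² + 200²) ≈ 282.84, ∠D ≈ 45.00°
∠H = 0.00° − 45.00° = -45.00°

-45.0°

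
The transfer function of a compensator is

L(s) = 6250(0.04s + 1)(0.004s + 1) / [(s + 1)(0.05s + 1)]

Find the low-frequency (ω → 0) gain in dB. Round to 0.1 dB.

75.9 dB

L(0) = 6250 · 1 / 1 = 6250
20 log₁₀(6250) ≈ 75.92 dB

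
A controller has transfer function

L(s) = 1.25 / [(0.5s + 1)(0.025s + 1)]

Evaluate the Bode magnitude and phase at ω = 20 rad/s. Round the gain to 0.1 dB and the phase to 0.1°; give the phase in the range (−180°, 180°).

At ω = 20 rad/s:
pole (1 + j20·0.5) = 1 + j10 → |·| ≈ 10.05, ∠ ≈ 84.29°
pole (1 + j20·0.025) = 1 + j0.5 → |·| ≈ 1.118, ∠ ≈ 26.57°
|L| = 1.25 · 1 / (10.05 · 1.118) ≈ 0.11125
Gain = 20 log₁₀(0.11125) ≈ -19.07 dB
∠L = (0°) − (84.29° + 26.57°) = -110.86°

-19.1 dB, -110.9°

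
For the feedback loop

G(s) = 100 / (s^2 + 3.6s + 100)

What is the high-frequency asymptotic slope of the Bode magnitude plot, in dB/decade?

Each pole contributes −20 dB/decade at high frequency; each zero contributes +20 dB/decade.
Net: 0 zero(s) − 2 pole(s) → -40 dB/decade.

-40 dB/decade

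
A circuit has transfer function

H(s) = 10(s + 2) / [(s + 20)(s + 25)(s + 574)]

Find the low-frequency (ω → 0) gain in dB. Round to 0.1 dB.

-83.1 dB

H(0) = 10·2 / (20·25·574) ≈ 6.9686e-05
20 log₁₀(6.9686e-05) ≈ -83.14 dB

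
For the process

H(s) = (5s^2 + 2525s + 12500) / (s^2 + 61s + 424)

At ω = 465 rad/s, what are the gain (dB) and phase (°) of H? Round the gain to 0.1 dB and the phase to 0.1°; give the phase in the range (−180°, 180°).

Substitute s = j465:
Numerator: 5(j465)^2 + 2525(j465) + 12500 = -1068625 + j1174125
Denominator: (j465)^2 + 61(j465) + 424 = -215801 + j28365
|N| = √(1068625² + 1174125²) ≈ 1.5876e+06, ∠N ≈ 132.31°
|D| = √(215801² + 28365²) ≈ 2.1766e+05, ∠D ≈ 172.51°
|H| = 1.5876e+06 / 2.1766e+05 ≈ 7.2939
Gain = 20 log₁₀(7.2939) ≈ 17.26 dB
∠H = 132.31° − 172.51° = -40.20°

17.3 dB, -40.2°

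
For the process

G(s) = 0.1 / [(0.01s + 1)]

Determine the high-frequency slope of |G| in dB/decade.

Each pole contributes −20 dB/decade at high frequency; each zero contributes +20 dB/decade.
Net: 0 zero(s) − 1 pole(s) → -20 dB/decade.

-20 dB/decade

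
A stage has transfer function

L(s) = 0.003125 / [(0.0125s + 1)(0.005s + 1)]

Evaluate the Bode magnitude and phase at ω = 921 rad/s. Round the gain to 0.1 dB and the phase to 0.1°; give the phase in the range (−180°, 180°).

At ω = 921 rad/s:
pole (1 + j921·0.0125) = 1 + j11.5125 → |·| ≈ 11.556, ∠ ≈ 85.04°
pole (1 + j921·0.005) = 1 + j4.605 → |·| ≈ 4.7123, ∠ ≈ 77.75°
|L| = 0.003125 · 1 / (11.556 · 4.7123) ≈ 5.7386e-05
Gain = 20 log₁₀(5.7386e-05) ≈ -84.82 dB
∠L = (0°) − (85.04° + 77.75°) = -162.79°

-84.8 dB, -162.8°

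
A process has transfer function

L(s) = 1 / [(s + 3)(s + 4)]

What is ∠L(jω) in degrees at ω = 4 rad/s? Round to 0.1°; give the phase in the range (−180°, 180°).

At s = jω = j4:
pole (s+3): 3 + j4 → |·| = √(3²+4²) = √25 ≈ 5, ∠ = arctan(4/3) ≈ 53.13°
pole (s+4): 4 + j4 → |·| = √(4²+4²) = √32 ≈ 5.6569, ∠ = arctan(4/4) ≈ 45.00°
∠L = 0.00° − 98.13° = -98.13°

-98.1°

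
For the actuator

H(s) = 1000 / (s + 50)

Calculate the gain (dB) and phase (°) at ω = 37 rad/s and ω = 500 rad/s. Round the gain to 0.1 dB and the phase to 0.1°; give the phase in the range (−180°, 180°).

Substitute s = j37:
Numerator: 1000 = 1000 + j0
Denominator: (j37) + 50 = 50 + j37
|N| = √(1000² + 0²) ≈ 1000, ∠N ≈ 0.00°
|D| = √(50² + 37²) ≈ 62.201, ∠D ≈ 36.50°
|H| = 1000 / 62.201 ≈ 16.077
Gain = 20 log₁₀(16.077) ≈ 24.12 dB
∠H = 0.00° − 36.50° = -36.50°

Substitute s = j500:
Numerator: 1000 = 1000 + j0
Denominator: (j500) + 50 = 50 + j500
|N| = √(1000² + 0²) ≈ 1000, ∠N ≈ 0.00°
|D| = √(50² + 500²) ≈ 502.49, ∠D ≈ 84.29°
|H| = 1000 / 502.49 ≈ 1.9901
Gain = 20 log₁₀(1.9901) ≈ 5.98 dB
∠H = 0.00° − 84.29° = -84.29°

ω = 37: 24.1 dB, -36.5°; ω = 500: 6.0 dB, -84.3°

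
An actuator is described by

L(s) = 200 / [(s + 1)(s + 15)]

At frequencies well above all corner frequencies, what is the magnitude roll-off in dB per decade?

Each pole contributes −20 dB/decade at high frequency; each zero contributes +20 dB/decade.
Net: 0 zero(s) − 2 pole(s) → -40 dB/decade.

-40 dB/decade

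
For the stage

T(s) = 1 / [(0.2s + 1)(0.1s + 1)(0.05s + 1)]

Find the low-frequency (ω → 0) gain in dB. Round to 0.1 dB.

T(0) = 1 · 1 / 1 = 1
20 log₁₀(1) ≈ 0.00 dB

0.0 dB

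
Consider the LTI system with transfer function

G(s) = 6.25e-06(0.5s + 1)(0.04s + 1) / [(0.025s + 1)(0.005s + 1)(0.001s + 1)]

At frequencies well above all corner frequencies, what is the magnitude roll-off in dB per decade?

-20 dB/decade

Each pole contributes −20 dB/decade at high frequency; each zero contributes +20 dB/decade.
Net: 2 zero(s) − 3 pole(s) → -20 dB/decade.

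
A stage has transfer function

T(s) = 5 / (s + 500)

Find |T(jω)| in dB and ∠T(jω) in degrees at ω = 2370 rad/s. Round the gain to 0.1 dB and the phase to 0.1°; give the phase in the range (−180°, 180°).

-53.7 dB, -78.1°

At s = jω = j2370:
pole (s+500): 500 + j2370 → |·| = √(500²+2370²) = √5866900 ≈ 2422.2, ∠ = arctan(2370/500) ≈ 78.09°
|T| = 5 / 2422.2 ≈ 0.0020642
Gain = 20 log₁₀(0.0020642) ≈ -53.70 dB
∠T = 0.00° − 78.09° = -78.09°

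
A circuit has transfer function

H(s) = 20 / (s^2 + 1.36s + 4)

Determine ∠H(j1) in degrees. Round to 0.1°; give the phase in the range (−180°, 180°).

-24.4°

At s = jω = j1:
quadratic: (j1)² + 1.36·j1 + 4 = 3 + j1.36 → |·| ≈ 3.2939, ∠ ≈ 24.39°
∠H = 0.00° − 24.39° = -24.39°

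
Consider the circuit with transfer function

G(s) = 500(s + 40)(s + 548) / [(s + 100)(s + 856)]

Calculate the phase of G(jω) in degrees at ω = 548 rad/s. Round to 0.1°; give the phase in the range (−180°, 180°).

18.5°

At s = jω = j548:
zero (s+40): 40 + j548 → |·| = √(40²+548²) = √301904 ≈ 549.46, ∠ = arctan(548/40) ≈ 85.83°
zero (s+548): 548 + j548 → |·| = √(548²+548²) = √600608 ≈ 774.99, ∠ = arctan(548/548) ≈ 45.00°
pole (s+100): 100 + j548 → |·| = √(100²+548²) = √310304 ≈ 557.05, ∠ = arctan(548/100) ≈ 79.66°
pole (s+856): 856 + j548 → |·| = √(856²+548²) = √1033040 ≈ 1016.4, ∠ = arctan(548/856) ≈ 32.63°
∠G = 130.83° − 112.29° = 18.54°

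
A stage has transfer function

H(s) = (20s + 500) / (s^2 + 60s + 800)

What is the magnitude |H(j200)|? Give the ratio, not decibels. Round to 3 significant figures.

Substitute s = j200:
Numerator: 20(j200) + 500 = 500 + j4000
Denominator: (j200)^2 + 60(j200) + 800 = -39200 + j12000
|N| = √(500² + 4000²) ≈ 4031.1, ∠N ≈ 82.87°
|D| = √(39200² + 12000²) ≈ 40996, ∠D ≈ 162.98°
|H| = 4031.1 / 40996 ≈ 0.098329

0.0983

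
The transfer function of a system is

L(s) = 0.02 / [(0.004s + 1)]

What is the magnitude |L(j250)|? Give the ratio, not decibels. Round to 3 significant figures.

At ω = 250 rad/s:
pole (1 + j250·0.004) = 1 + j1 → |·| ≈ 1.4142, ∠ ≈ 45.00°
|L| = 0.02 · 1 / (1.4142) ≈ 0.014142

0.0141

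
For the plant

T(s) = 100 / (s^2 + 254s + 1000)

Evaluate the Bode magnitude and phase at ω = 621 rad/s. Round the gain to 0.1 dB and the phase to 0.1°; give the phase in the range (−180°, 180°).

-72.4 dB, -157.7°

Substitute s = j621:
Numerator: 100 = 100 + j0
Denominator: (j621)^2 + 254(j621) + 1000 = -384641 + j157734
|N| = √(100² + 0²) ≈ 100, ∠N ≈ 0.00°
|D| = √(384641² + 157734²) ≈ 4.1573e+05, ∠D ≈ 157.70°
|T| = 100 / 4.1573e+05 ≈ 0.00024054
Gain = 20 log₁₀(0.00024054) ≈ -72.38 dB
∠T = 0.00° − 157.70° = -157.70°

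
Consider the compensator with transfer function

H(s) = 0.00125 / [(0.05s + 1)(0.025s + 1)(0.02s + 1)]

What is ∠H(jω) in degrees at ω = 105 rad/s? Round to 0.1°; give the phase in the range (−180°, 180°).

At ω = 105 rad/s:
pole (1 + j105·0.05) = 1 + j5.25 → |·| ≈ 5.3444, ∠ ≈ 79.22°
pole (1 + j105·0.025) = 1 + j2.625 → |·| ≈ 2.809, ∠ ≈ 69.15°
pole (1 + j105·0.02) = 1 + j2.1 → |·| ≈ 2.3259, ∠ ≈ 64.54°
∠H = (0°) − (79.22° + 69.15° + 64.54°) = -212.91° ≡ 147.09° (principal value)

147.1°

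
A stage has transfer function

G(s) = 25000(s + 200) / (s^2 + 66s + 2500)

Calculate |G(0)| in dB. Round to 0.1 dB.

66.0 dB

G(0) = 25000·200 / 2500 = 2000
20 log₁₀(2000) ≈ 66.02 dB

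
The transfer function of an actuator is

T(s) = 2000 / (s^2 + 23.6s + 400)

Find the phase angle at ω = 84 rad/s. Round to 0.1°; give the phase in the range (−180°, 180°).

-163.4°

At s = jω = j84:
quadratic: (j84)² + 23.6·j84 + 400 = -6656 + j1982.4 → |·| ≈ 6944.9, ∠ ≈ 163.41°
∠T = 0.00° − 163.41° = -163.41°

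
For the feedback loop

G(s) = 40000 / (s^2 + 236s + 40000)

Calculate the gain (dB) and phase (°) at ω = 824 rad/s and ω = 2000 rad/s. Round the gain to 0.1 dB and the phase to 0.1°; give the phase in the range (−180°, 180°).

ω = 824: -24.5 dB, -163.1°; ω = 2000: -40.0 dB, -173.2°

At s = jω = j824:
quadratic: (j824)² + 236·j824 + 40000 = -638976 + j194464 → |·| ≈ 6.6791e+05, ∠ ≈ 163.07°
|G| = 40000 / 6.6791e+05 ≈ 0.059888
Gain = 20 log₁₀(0.059888) ≈ -24.45 dB
∠G = 0.00° − 163.07° = -163.07°

At s = jω = j2000:
quadratic: (j2000)² + 236·j2000 + 40000 = -3960000 + j472000 → |·| ≈ 3.988e+06, ∠ ≈ 173.20°
|G| = 40000 / 3.988e+06 ≈ 0.01003
Gain = 20 log₁₀(0.01003) ≈ -39.97 dB
∠G = 0.00° − 173.20° = -173.20°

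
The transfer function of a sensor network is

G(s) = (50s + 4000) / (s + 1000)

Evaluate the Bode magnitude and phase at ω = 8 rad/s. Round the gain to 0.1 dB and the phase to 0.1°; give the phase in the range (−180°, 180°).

Substitute s = j8:
Numerator: 50(j8) + 4000 = 4000 + j400
Denominator: (j8) + 1000 = 1000 + j8
|N| = √(4000² + 400²) ≈ 4020, ∠N ≈ 5.71°
|D| = √(1000² + 8²) ≈ 1000, ∠D ≈ 0.46°
|G| = 4020 / 1000 ≈ 4.02
Gain = 20 log₁₀(4.02) ≈ 12.08 dB
∠G = 5.71° − 0.46° = 5.25°

12.1 dB, 5.3°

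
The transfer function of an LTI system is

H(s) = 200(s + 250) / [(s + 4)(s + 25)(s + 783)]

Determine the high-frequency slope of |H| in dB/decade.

Each pole contributes −20 dB/decade at high frequency; each zero contributes +20 dB/decade.
Net: 1 zero(s) − 3 pole(s) → -40 dB/decade.

-40 dB/decade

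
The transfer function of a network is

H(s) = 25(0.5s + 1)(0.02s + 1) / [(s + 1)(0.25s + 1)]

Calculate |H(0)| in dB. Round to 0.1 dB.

28.0 dB

H(0) = 25 · 1 / 1 = 25
20 log₁₀(25) ≈ 27.96 dB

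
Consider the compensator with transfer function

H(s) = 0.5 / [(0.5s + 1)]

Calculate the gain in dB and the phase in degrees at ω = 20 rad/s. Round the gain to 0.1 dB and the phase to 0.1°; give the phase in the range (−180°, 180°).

-26.1 dB, -84.3°

At ω = 20 rad/s:
pole (1 + j20·0.5) = 1 + j10 → |·| ≈ 10.05, ∠ ≈ 84.29°
|H| = 0.5 · 1 / (10.05) ≈ 0.049751
Gain = 20 log₁₀(0.049751) ≈ -26.06 dB
∠H = (0°) − (84.29°) = -84.29°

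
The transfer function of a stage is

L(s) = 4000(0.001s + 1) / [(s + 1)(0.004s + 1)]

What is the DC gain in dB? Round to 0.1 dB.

L(0) = 4000 · 1 / 1 = 4000
20 log₁₀(4000) ≈ 72.04 dB

72.0 dB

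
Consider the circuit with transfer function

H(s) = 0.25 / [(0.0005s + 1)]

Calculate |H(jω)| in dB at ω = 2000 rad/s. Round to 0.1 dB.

-15.1 dB

At ω = 2000 rad/s:
pole (1 + j2000·0.0005) = 1 + j1 → |·| ≈ 1.4142, ∠ ≈ 45.00°
|H| = 0.25 · 1 / (1.4142) ≈ 0.17678
Gain = 20 log₁₀(0.17678) ≈ -15.05 dB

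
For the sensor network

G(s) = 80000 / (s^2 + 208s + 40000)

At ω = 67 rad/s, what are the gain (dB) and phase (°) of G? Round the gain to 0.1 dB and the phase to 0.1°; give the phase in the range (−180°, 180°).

At s = jω = j67:
quadratic: (j67)² + 208·j67 + 40000 = 35511 + j13936 → |·| ≈ 38148, ∠ ≈ 21.43°
|G| = 80000 / 38148 ≈ 2.0971
Gain = 20 log₁₀(2.0971) ≈ 6.43 dB
∠G = 0.00° − 21.43° = -21.43°

6.4 dB, -21.4°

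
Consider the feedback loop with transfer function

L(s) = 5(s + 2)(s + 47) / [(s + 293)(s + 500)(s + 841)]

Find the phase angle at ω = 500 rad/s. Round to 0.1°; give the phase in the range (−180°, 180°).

39.0°

At s = jω = j500:
zero (s+2): 2 + j500 → |·| = √(2²+500²) = √250004 ≈ 500, ∠ = arctan(500/2) ≈ 89.77°
zero (s+47): 47 + j500 → |·| = √(47²+500²) = √252209 ≈ 502.2, ∠ = arctan(500/47) ≈ 84.63°
pole (s+293): 293 + j500 → |·| = √(293²+500²) = √335849 ≈ 579.52, ∠ = arctan(500/293) ≈ 59.63°
pole (s+500): 500 + j500 → |·| = √(500²+500²) = √500000 ≈ 707.11, ∠ = arctan(500/500) ≈ 45.00°
pole (s+841): 841 + j500 → |·| = √(841²+500²) = √957281 ≈ 978.41, ∠ = arctan(500/841) ≈ 30.73°
∠L = 174.40° − 135.36° = 39.04°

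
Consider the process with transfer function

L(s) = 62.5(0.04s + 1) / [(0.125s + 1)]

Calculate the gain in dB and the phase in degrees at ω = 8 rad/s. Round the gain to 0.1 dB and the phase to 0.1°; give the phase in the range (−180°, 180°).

33.3 dB, -27.3°

At ω = 8 rad/s:
zero (1 + j8·0.04) = 1 + j0.32 → |·| ≈ 1.05, ∠ ≈ 17.74°
pole (1 + j8·0.125) = 1 + j1 → |·| ≈ 1.4142, ∠ ≈ 45.00°
|L| = 62.5 · 1.05 / (1.4142) ≈ 46.404
Gain = 20 log₁₀(46.404) ≈ 33.33 dB
∠L = (17.74°) − (45.00°) = -27.26°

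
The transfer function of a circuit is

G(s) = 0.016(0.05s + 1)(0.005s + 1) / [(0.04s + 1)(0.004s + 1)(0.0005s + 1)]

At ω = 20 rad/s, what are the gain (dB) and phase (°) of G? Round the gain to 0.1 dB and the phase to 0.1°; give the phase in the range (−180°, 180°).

-35.0 dB, 6.9°

At ω = 20 rad/s:
zero (1 + j20·0.05) = 1 + j1 → |·| ≈ 1.4142, ∠ ≈ 45.00°
zero (1 + j20·0.005) = 1 + j0.1 → |·| ≈ 1.005, ∠ ≈ 5.71°
pole (1 + j20·0.04) = 1 + j0.8 → |·| ≈ 1.2806, ∠ ≈ 38.66°
pole (1 + j20·0.004) = 1 + j0.08 → |·| ≈ 1.0032, ∠ ≈ 4.57°
pole (1 + j20·0.0005) = 1 + j0.01 → |·| ≈ 1, ∠ ≈ 0.57°
|G| = 0.016 · 1.4142 · 1.005 / (1.2806 · 1.0032 · 1) ≈ 0.017701
Gain = 20 log₁₀(0.017701) ≈ -35.04 dB
∠G = (45.00° + 5.71°) − (38.66° + 4.57° + 0.57°) = 6.91°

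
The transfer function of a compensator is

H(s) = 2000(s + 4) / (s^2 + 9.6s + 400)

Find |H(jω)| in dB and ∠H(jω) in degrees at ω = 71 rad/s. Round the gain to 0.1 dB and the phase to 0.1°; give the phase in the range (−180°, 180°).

29.6 dB, -84.9°

At s = jω = j71:
zero (s+4): 4 + j71 → |·| = √(4²+71²) = √5057 ≈ 71.113, ∠ = arctan(71/4) ≈ 86.78°
quadratic: (j71)² + 9.6·j71 + 400 = -4641 + j681.6 → |·| ≈ 4690.8, ∠ ≈ 171.64°
|H| = 2000 · 71.113 / 4690.8 ≈ 30.32
Gain = 20 log₁₀(30.32) ≈ 29.63 dB
∠H = 86.78° − 171.64° = -84.86°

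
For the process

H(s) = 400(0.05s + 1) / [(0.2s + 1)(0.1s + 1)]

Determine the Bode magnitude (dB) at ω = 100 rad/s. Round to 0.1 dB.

At ω = 100 rad/s:
zero (1 + j100·0.05) = 1 + j5 → |·| ≈ 5.099, ∠ ≈ 78.69°
pole (1 + j100·0.2) = 1 + j20 → |·| ≈ 20.025, ∠ ≈ 87.14°
pole (1 + j100·0.1) = 1 + j10 → |·| ≈ 10.05, ∠ ≈ 84.29°
|H| = 400 · 5.099 / (20.025 · 10.05) ≈ 10.135
Gain = 20 log₁₀(10.135) ≈ 20.12 dB

20.1 dB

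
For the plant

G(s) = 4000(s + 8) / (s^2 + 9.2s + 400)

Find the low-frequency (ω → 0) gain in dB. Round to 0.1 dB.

38.1 dB

G(0) = 4000·8 / 400 = 80
20 log₁₀(80) ≈ 38.06 dB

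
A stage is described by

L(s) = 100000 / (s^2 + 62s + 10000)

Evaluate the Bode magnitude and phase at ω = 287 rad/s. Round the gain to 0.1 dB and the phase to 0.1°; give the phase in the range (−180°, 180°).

2.6 dB, -166.2°

At s = jω = j287:
quadratic: (j287)² + 62·j287 + 10000 = -72369 + j17794 → |·| ≈ 74524, ∠ ≈ 166.19°
|L| = 100000 / 74524 ≈ 1.3418
Gain = 20 log₁₀(1.3418) ≈ 2.55 dB
∠L = 0.00° − 166.19° = -166.19°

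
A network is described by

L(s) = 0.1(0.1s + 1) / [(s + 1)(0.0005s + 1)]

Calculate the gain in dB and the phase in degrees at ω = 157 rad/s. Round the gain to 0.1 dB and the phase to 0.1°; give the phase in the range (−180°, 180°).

-40.0 dB, -7.8°

At ω = 157 rad/s:
zero (1 + j157·0.1) = 1 + j15.7 → |·| ≈ 15.732, ∠ ≈ 86.36°
pole (1 + j157·1) = 1 + j157 → |·| ≈ 157, ∠ ≈ 89.64°
pole (1 + j157·0.0005) = 1 + j0.0785 → |·| ≈ 1.0031, ∠ ≈ 4.49°
|L| = 0.1 · 15.732 / (157 · 1.0031) ≈ 0.0099894
Gain = 20 log₁₀(0.0099894) ≈ -40.01 dB
∠L = (86.36°) − (89.64° + 4.49°) = -7.77°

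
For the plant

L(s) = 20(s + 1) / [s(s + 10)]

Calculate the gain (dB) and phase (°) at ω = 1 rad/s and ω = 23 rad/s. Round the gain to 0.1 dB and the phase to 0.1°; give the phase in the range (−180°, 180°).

ω = 1: 9.0 dB, -50.7°; ω = 23: -2.0 dB, -69.0°

At s = jω = j1:
zero (s+1): 1 + j1 → |·| = √(1²+1²) = √2 ≈ 1.4142, ∠ = arctan(1/1) ≈ 45.00°
pole (s+10): 10 + j1 → |·| = √(10²+1²) = √101 ≈ 10.05, ∠ = arctan(1/10) ≈ 5.71°
pole at origin: |s| = 1, ∠ = 90.00° (in denominator)
|L| = 20 · 1.4142 / 10.05 ≈ 2.8143
Gain = 20 log₁₀(2.8143) ≈ 8.99 dB
∠L = 45.00° − 95.71° = -50.71°

At s = jω = j23:
zero (s+1): 1 + j23 → |·| = √(1²+23²) = √530 ≈ 23.022, ∠ = arctan(23/1) ≈ 87.51°
pole (s+10): 10 + j23 → |·| = √(10²+23²) = √629 ≈ 25.08, ∠ = arctan(23/10) ≈ 66.50°
pole at origin: |s| = 23, ∠ = 90.00° (in denominator)
|L| = 20 · 23.022 / 576.84 ≈ 0.79821
Gain = 20 log₁₀(0.79821) ≈ -1.96 dB
∠L = 87.51° − 156.50° = -68.99°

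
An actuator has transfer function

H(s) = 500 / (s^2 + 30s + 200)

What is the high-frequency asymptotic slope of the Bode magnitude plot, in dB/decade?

-40 dB/decade

Each pole contributes −20 dB/decade at high frequency; each zero contributes +20 dB/decade.
Net: 0 zero(s) − 2 pole(s) → -40 dB/decade.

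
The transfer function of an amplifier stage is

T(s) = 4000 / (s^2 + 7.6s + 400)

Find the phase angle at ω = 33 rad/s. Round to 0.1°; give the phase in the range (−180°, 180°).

At s = jω = j33:
quadratic: (j33)² + 7.6·j33 + 400 = -689 + j250.8 → |·| ≈ 733.23, ∠ ≈ 160.00°
∠T = 0.00° − 160.00° = -160.00°

-160.0°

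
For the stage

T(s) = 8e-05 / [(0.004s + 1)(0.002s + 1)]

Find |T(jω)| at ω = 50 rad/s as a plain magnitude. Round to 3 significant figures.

7.81e-05

At ω = 50 rad/s:
pole (1 + j50·0.004) = 1 + j0.2 → |·| ≈ 1.0198, ∠ ≈ 11.31°
pole (1 + j50·0.002) = 1 + j0.1 → |·| ≈ 1.005, ∠ ≈ 5.71°
|T| = 8e-05 · 1 / (1.0198 · 1.005) ≈ 7.8056e-05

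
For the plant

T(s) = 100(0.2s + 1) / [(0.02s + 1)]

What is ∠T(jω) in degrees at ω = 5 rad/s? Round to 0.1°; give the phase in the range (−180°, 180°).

39.3°

At ω = 5 rad/s:
zero (1 + j5·0.2) = 1 + j1 → |·| ≈ 1.4142, ∠ ≈ 45.00°
pole (1 + j5·0.02) = 1 + j0.1 → |·| ≈ 1.005, ∠ ≈ 5.71°
∠T = (45.00°) − (5.71°) = 39.29°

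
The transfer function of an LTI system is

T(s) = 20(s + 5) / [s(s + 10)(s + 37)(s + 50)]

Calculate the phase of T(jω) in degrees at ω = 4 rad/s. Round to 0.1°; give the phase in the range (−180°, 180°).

At s = jω = j4:
zero (s+5): 5 + j4 → |·| = √(5²+4²) = √41 ≈ 6.4031, ∠ = arctan(4/5) ≈ 38.66°
pole (s+10): 10 + j4 → |·| = √(10²+4²) = √116 ≈ 10.77, ∠ = arctan(4/10) ≈ 21.80°
pole (s+37): 37 + j4 → |·| = √(37²+4²) = √1385 ≈ 37.216, ∠ = arctan(4/37) ≈ 6.17°
pole (s+50): 50 + j4 → |·| = √(50²+4²) = √2516 ≈ 50.16, ∠ = arctan(4/50) ≈ 4.57°
pole at origin: |s| = 4, ∠ = 90.00° (in denominator)
∠T = 38.66° − 122.54° = -83.88°

-83.9°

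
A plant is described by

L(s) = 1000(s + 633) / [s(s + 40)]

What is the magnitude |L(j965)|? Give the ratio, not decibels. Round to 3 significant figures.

1.24

At s = jω = j965:
zero (s+633): 633 + j965 → |·| = √(633²+965²) = √1331914 ≈ 1154.1, ∠ = arctan(965/633) ≈ 56.74°
pole (s+40): 40 + j965 → |·| = √(40²+965²) = √932825 ≈ 965.83, ∠ = arctan(965/40) ≈ 87.63°
pole at origin: |s| = 965, ∠ = 90.00° (in denominator)
|L| = 1000 · 1154.1 / 9.3203e+05 ≈ 1.2383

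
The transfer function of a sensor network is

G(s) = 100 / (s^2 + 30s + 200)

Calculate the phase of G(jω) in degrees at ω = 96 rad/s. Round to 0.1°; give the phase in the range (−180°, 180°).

Substitute s = j96:
Numerator: 100 = 100 + j0
Denominator: (j96)^2 + 30(j96) + 200 = -9016 + j2880
|N| = √(100² + 0²) ≈ 100, ∠N ≈ 0.00°
|D| = √(9016² + 2880²) ≈ 9464.8, ∠D ≈ 162.28°
∠G = 0.00° − 162.28° = -162.28°

-162.3°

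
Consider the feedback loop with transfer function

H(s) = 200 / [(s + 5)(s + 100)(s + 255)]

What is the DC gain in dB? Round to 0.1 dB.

H(0) = 200 / (5·100·255) ≈ 0.0015686
20 log₁₀(0.0015686) ≈ -56.09 dB

-56.1 dB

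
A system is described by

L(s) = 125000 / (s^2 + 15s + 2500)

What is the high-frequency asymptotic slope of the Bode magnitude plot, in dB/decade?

Each pole contributes −20 dB/decade at high frequency; each zero contributes +20 dB/decade.
Net: 0 zero(s) − 2 pole(s) → -40 dB/decade.

-40 dB/decade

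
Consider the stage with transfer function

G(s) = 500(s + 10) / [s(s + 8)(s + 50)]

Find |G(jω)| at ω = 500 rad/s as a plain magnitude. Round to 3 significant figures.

0.00199

At s = jω = j500:
zero (s+10): 10 + j500 → |·| = √(10²+500²) = √250100 ≈ 500.1, ∠ = arctan(500/10) ≈ 88.85°
pole (s+8): 8 + j500 → |·| = √(8²+500²) = √250064 ≈ 500.06, ∠ = arctan(500/8) ≈ 89.08°
pole (s+50): 50 + j500 → |·| = √(50²+500²) = √252500 ≈ 502.49, ∠ = arctan(500/50) ≈ 84.29°
pole at origin: |s| = 500, ∠ = 90.00° (in denominator)
|G| = 500 · 500.1 / 1.2564e+08 ≈ 0.0019902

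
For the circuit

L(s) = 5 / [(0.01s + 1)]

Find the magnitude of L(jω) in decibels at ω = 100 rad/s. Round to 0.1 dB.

At ω = 100 rad/s:
pole (1 + j100·0.01) = 1 + j1 → |·| ≈ 1.4142, ∠ ≈ 45.00°
|L| = 5 · 1 / (1.4142) ≈ 3.5356
Gain = 20 log₁₀(3.5356) ≈ 10.97 dB

11.0 dB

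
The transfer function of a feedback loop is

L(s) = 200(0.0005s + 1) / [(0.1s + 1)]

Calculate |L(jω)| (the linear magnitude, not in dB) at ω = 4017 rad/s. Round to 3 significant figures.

1.12

At ω = 4017 rad/s:
zero (1 + j4017·0.0005) = 1 + j2.0085 → |·| ≈ 2.2437, ∠ ≈ 63.53°
pole (1 + j4017·0.1) = 1 + j401.7 → |·| ≈ 401.7, ∠ ≈ 89.86°
|L| = 200 · 2.2437 / (401.7) ≈ 1.1171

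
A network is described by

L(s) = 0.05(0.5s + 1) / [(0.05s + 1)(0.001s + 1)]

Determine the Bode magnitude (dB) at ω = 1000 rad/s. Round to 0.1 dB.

At ω = 1000 rad/s:
zero (1 + j1000·0.5) = 1 + j500 → |·| ≈ 500, ∠ ≈ 89.89°
pole (1 + j1000·0.05) = 1 + j50 → |·| ≈ 50.01, ∠ ≈ 88.85°
pole (1 + j1000·0.001) = 1 + j1 → |·| ≈ 1.4142, ∠ ≈ 45.00°
|L| = 0.05 · 500 / (50.01 · 1.4142) ≈ 0.35349
Gain = 20 log₁₀(0.35349) ≈ -9.03 dB

-9.0 dB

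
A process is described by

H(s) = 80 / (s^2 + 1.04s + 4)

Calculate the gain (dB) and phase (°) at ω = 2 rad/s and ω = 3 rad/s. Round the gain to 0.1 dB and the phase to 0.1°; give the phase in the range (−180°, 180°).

At s = jω = j2:
quadratic: (j2)² + 1.04·j2 + 4 = 0 + j2.08 → |·| ≈ 2.08, ∠ ≈ 90.00°
|H| = 80 / 2.08 ≈ 38.462
Gain = 20 log₁₀(38.462) ≈ 31.70 dB
∠H = 0.00° − 90.00° = -90.00°

At s = jω = j3:
quadratic: (j3)² + 1.04·j3 + 4 = -5 + j3.12 → |·| ≈ 5.8936, ∠ ≈ 148.04°
|H| = 80 / 5.8936 ≈ 13.574
Gain = 20 log₁₀(13.574) ≈ 22.65 dB
∠H = 0.00° − 148.04° = -148.04°

ω = 2: 31.7 dB, -90.0°; ω = 3: 22.7 dB, -148.0°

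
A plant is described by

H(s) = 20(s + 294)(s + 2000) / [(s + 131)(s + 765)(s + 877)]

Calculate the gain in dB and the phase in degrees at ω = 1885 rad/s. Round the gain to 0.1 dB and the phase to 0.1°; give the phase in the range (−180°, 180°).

-37.6 dB, -94.5°

At s = jω = j1885:
zero (s+294): 294 + j1885 → |·| = √(294²+1885²) = √3639661 ≈ 1907.8, ∠ = arctan(1885/294) ≈ 81.14°
zero (s+2000): 2000 + j1885 → |·| = √(2000²+1885²) = √7553225 ≈ 2748.3, ∠ = arctan(1885/2000) ≈ 43.30°
pole (s+131): 131 + j1885 → |·| = √(131²+1885²) = √3570386 ≈ 1889.5, ∠ = arctan(1885/131) ≈ 86.02°
pole (s+765): 765 + j1885 → |·| = √(765²+1885²) = √4138450 ≈ 2034.3, ∠ = arctan(1885/765) ≈ 67.91°
pole (s+877): 877 + j1885 → |·| = √(877²+1885²) = √4322354 ≈ 2079, ∠ = arctan(1885/877) ≈ 65.05°
|H| = 20 · 5.2432e+06 / 7.9913e+09 ≈ 0.013122
Gain = 20 log₁₀(0.013122) ≈ -37.64 dB
∠H = 124.44° − 218.98° = -94.54°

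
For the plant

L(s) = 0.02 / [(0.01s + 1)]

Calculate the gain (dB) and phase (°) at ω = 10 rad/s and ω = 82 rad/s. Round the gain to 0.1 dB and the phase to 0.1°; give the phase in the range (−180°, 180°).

ω = 10: -34.0 dB, -5.7°; ω = 82: -36.2 dB, -39.4°

At ω = 10 rad/s:
pole (1 + j10·0.01) = 1 + j0.1 → |·| ≈ 1.005, ∠ ≈ 5.71°
|L| = 0.02 · 1 / (1.005) ≈ 0.0199
Gain = 20 log₁₀(0.0199) ≈ -34.02 dB
∠L = (0°) − (5.71°) = -5.71°

At ω = 82 rad/s:
pole (1 + j82·0.01) = 1 + j0.82 → |·| ≈ 1.2932, ∠ ≈ 39.35°
|L| = 0.02 · 1 / (1.2932) ≈ 0.015466
Gain = 20 log₁₀(0.015466) ≈ -36.21 dB
∠L = (0°) − (39.35°) = -39.35°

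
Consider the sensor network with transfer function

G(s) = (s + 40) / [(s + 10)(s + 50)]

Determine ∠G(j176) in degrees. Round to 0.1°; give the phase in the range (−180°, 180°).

At s = jω = j176:
zero (s+40): 40 + j176 → |·| = √(40²+176²) = √32576 ≈ 180.49, ∠ = arctan(176/40) ≈ 77.20°
pole (s+10): 10 + j176 → |·| = √(10²+176²) = √31076 ≈ 176.28, ∠ = arctan(176/10) ≈ 86.75°
pole (s+50): 50 + j176 → |·| = √(50²+176²) = √33476 ≈ 182.96, ∠ = arctan(176/50) ≈ 74.14°
∠G = 77.20° − 160.89° = -83.69°

-83.7°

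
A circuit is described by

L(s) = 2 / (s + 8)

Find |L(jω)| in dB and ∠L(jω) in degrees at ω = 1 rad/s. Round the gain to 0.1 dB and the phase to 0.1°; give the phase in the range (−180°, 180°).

At s = jω = j1:
pole (s+8): 8 + j1 → |·| = √(8²+1²) = √65 ≈ 8.0623, ∠ = arctan(1/8) ≈ 7.13°
|L| = 2 / 8.0623 ≈ 0.24807
Gain = 20 log₁₀(0.24807) ≈ -12.11 dB
∠L = 0.00° − 7.13° = -7.13°

-12.1 dB, -7.1°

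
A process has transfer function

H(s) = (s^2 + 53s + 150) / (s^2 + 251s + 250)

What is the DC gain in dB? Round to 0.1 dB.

H(0) = 150 / 250 = 0.6
20 log₁₀(0.6) ≈ -4.44 dB

-4.4 dB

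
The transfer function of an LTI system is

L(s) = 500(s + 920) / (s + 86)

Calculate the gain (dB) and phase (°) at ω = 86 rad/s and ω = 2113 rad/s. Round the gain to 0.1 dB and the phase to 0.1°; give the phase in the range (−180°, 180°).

ω = 86: 71.6 dB, -39.7°; ω = 2113: 54.7 dB, -21.2°

At s = jω = j86:
zero (s+920): 920 + j86 → |·| = √(920²+86²) = √853796 ≈ 924.01, ∠ = arctan(86/920) ≈ 5.34°
pole (s+86): 86 + j86 → |·| = √(86²+86²) = √14792 ≈ 121.62, ∠ = arctan(86/86) ≈ 45.00°
|L| = 500 · 924.01 / 121.62 ≈ 3798.8
Gain = 20 log₁₀(3798.8) ≈ 71.59 dB
∠L = 5.34° − 45.00° = -39.66°

At s = jω = j2113:
zero (s+920): 920 + j2113 → |·| = √(920²+2113²) = √5311169 ≈ 2304.6, ∠ = arctan(2113/920) ≈ 66.47°
pole (s+86): 86 + j2113 → |·| = √(86²+2113²) = √4472165 ≈ 2114.7, ∠ = arctan(2113/86) ≈ 87.67°
|L| = 500 · 2304.6 / 2114.7 ≈ 544.9
Gain = 20 log₁₀(544.9) ≈ 54.73 dB
∠L = 66.47° − 87.67° = -21.20°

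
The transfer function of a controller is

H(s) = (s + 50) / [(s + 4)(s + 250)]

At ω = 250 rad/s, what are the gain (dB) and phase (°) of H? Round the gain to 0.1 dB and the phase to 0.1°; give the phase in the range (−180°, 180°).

At s = jω = j250:
zero (s+50): 50 + j250 → |·| = √(50²+250²) = √65000 ≈ 254.95, ∠ = arctan(250/50) ≈ 78.69°
pole (s+4): 4 + j250 → |·| = √(4²+250²) = √62516 ≈ 250.03, ∠ = arctan(250/4) ≈ 89.08°
pole (s+250): 250 + j250 → |·| = √(250²+250²) = √125000 ≈ 353.55, ∠ = arctan(250/250) ≈ 45.00°
|H| = 1 · 254.95 / 88398 ≈ 0.0028841
Gain = 20 log₁₀(0.0028841) ≈ -50.80 dB
∠H = 78.69° − 134.08° = -55.39°

-50.8 dB, -55.4°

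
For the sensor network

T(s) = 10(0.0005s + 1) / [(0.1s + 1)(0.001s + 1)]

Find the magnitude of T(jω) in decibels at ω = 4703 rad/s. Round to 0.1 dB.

At ω = 4703 rad/s:
zero (1 + j4703·0.0005) = 1 + j2.3515 → |·| ≈ 2.5553, ∠ ≈ 66.96°
pole (1 + j4703·0.1) = 1 + j470.3 → |·| ≈ 470.3, ∠ ≈ 89.88°
pole (1 + j4703·0.001) = 1 + j4.703 → |·| ≈ 4.8081, ∠ ≈ 78.00°
|T| = 10 · 2.5553 / (470.3 · 4.8081) ≈ 0.0113
Gain = 20 log₁₀(0.0113) ≈ -38.94 dB

-38.9 dB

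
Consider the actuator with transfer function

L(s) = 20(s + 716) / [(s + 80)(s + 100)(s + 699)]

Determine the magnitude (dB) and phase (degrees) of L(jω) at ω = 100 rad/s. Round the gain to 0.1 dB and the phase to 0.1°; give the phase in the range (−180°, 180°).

-58.9 dB, -96.5°

At s = jω = j100:
zero (s+716): 716 + j100 → |·| = √(716²+100²) = √522656 ≈ 722.95, ∠ = arctan(100/716) ≈ 7.95°
pole (s+80): 80 + j100 → |·| = √(80²+100²) = √16400 ≈ 128.06, ∠ = arctan(100/80) ≈ 51.34°
pole (s+100): 100 + j100 → |·| = √(100²+100²) = √20000 ≈ 141.42, ∠ = arctan(100/100) ≈ 45.00°
pole (s+699): 699 + j100 → |·| = √(699²+100²) = √498601 ≈ 706.12, ∠ = arctan(100/699) ≈ 8.14°
|L| = 20 · 722.95 / 1.2788e+07 ≈ 0.0011307
Gain = 20 log₁₀(0.0011307) ≈ -58.93 dB
∠L = 7.95° − 104.48° = -96.53°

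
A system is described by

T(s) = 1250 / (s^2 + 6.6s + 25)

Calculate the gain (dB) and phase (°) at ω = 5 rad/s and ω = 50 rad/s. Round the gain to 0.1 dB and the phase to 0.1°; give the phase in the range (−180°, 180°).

ω = 5: 31.6 dB, -90.0°; ω = 50: -6.0 dB, -172.4°

At s = jω = j5:
quadratic: (j5)² + 6.6·j5 + 25 = 0 + j33 → |·| ≈ 33, ∠ ≈ 90.00°
|T| = 1250 / 33 ≈ 37.879
Gain = 20 log₁₀(37.879) ≈ 31.57 dB
∠T = 0.00° − 90.00° = -90.00°

At s = jω = j50:
quadratic: (j50)² + 6.6·j50 + 25 = -2475 + j330 → |·| ≈ 2496.9, ∠ ≈ 172.41°
|T| = 1250 / 2496.9 ≈ 0.50062
Gain = 20 log₁₀(0.50062) ≈ -6.01 dB
∠T = 0.00° − 172.41° = -172.41°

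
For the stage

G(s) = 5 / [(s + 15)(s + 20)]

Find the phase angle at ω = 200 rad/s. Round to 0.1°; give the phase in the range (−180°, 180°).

At s = jω = j200:
pole (s+15): 15 + j200 → |·| = √(15²+200²) = √40225 ≈ 200.56, ∠ = arctan(200/15) ≈ 85.71°
pole (s+20): 20 + j200 → |·| = √(20²+200²) = √40400 ≈ 201, ∠ = arctan(200/20) ≈ 84.29°
∠G = 0.00° − 170.00° = -170.00°

-170.0°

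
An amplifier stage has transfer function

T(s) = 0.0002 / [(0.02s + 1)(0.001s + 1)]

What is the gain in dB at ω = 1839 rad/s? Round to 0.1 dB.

At ω = 1839 rad/s:
pole (1 + j1839·0.02) = 1 + j36.78 → |·| ≈ 36.794, ∠ ≈ 88.44°
pole (1 + j1839·0.001) = 1 + j1.839 → |·| ≈ 2.0933, ∠ ≈ 61.46°
|T| = 0.0002 · 1 / (36.794 · 2.0933) ≈ 2.5967e-06
Gain = 20 log₁₀(2.5967e-06) ≈ -111.71 dB

-111.7 dB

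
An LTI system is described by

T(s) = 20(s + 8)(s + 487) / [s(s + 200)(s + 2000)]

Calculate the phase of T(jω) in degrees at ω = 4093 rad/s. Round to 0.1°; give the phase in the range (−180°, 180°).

At s = jω = j4093:
zero (s+8): 8 + j4093 → |·| = √(8²+4093²) = √16752713 ≈ 4093, ∠ = arctan(4093/8) ≈ 89.89°
zero (s+487): 487 + j4093 → |·| = √(487²+4093²) = √16989818 ≈ 4121.9, ∠ = arctan(4093/487) ≈ 83.21°
pole (s+200): 200 + j4093 → |·| = √(200²+4093²) = √16792649 ≈ 4097.9, ∠ = arctan(4093/200) ≈ 87.20°
pole (s+2000): 2000 + j4093 → |·| = √(2000²+4093²) = √20752649 ≈ 4555.5, ∠ = arctan(4093/2000) ≈ 63.96°
pole at origin: |s| = 4093, ∠ = 90.00° (in denominator)
∠T = 173.10° − 241.16° = -68.06°

-68.1°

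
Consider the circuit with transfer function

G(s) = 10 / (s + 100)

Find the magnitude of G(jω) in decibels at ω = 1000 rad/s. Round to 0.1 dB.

-40.0 dB

Substitute s = j1000:
Numerator: 10 = 10 + j0
Denominator: (j1000) + 100 = 100 + j1000
|N| = √(10² + 0²) ≈ 10, ∠N ≈ 0.00°
|D| = √(100² + 1000²) ≈ 1005, ∠D ≈ 84.29°
|G| = 10 / 1005 ≈ 0.0099502
Gain = 20 log₁₀(0.0099502) ≈ -40.04 dB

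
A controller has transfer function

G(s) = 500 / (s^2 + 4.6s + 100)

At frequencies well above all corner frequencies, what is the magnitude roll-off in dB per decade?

Each pole contributes −20 dB/decade at high frequency; each zero contributes +20 dB/decade.
Net: 0 zero(s) − 2 pole(s) → -40 dB/decade.

-40 dB/decade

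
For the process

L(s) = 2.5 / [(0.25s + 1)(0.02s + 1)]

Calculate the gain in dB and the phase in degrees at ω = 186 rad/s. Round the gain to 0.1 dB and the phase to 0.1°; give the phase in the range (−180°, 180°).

At ω = 186 rad/s:
pole (1 + j186·0.25) = 1 + j46.5 → |·| ≈ 46.511, ∠ ≈ 88.77°
pole (1 + j186·0.02) = 1 + j3.72 → |·| ≈ 3.8521, ∠ ≈ 74.95°
|L| = 2.5 · 1 / (46.511 · 3.8521) ≈ 0.013954
Gain = 20 log₁₀(0.013954) ≈ -37.11 dB
∠L = (0°) − (88.77° + 74.95°) = -163.72°

-37.1 dB, -163.7°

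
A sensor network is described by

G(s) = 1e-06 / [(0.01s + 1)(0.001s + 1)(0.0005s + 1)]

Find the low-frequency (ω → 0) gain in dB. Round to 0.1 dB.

-120.0 dB

G(0) = 1e-06 · 1 / 1 = 1e-06
20 log₁₀(1e-06) ≈ -120.00 dB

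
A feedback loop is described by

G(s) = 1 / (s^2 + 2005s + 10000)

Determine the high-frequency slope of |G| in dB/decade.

-40 dB/decade

Each pole contributes −20 dB/decade at high frequency; each zero contributes +20 dB/decade.
Net: 0 zero(s) − 2 pole(s) → -40 dB/decade.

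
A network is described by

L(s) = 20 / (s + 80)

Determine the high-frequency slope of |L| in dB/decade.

Each pole contributes −20 dB/decade at high frequency; each zero contributes +20 dB/decade.
Net: 0 zero(s) − 1 pole(s) → -20 dB/decade.

-20 dB/decade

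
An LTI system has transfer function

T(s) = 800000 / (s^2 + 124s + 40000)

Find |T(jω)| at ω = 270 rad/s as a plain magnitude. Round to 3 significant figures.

At s = jω = j270:
quadratic: (j270)² + 124·j270 + 40000 = -32900 + j33480 → |·| ≈ 46940, ∠ ≈ 134.50°
|T| = 800000 / 46940 ≈ 17.043

17.0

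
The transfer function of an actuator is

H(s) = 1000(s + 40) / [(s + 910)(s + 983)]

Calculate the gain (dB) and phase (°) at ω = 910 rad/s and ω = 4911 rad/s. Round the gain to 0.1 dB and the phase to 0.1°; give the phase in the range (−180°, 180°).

ω = 910: -5.5 dB, -0.3°; ω = 4911: -14.1 dB, -68.7°

At s = jω = j910:
zero (s+40): 40 + j910 → |·| = √(40²+910²) = √829700 ≈ 910.88, ∠ = arctan(910/40) ≈ 87.48°
pole (s+910): 910 + j910 → |·| = √(910²+910²) = √1656200 ≈ 1286.9, ∠ = arctan(910/910) ≈ 45.00°
pole (s+983): 983 + j910 → |·| = √(983²+910²) = √1794389 ≈ 1339.5, ∠ = arctan(910/983) ≈ 42.79°
|H| = 1000 · 910.88 / 1.7238e+06 ≈ 0.52841
Gain = 20 log₁₀(0.52841) ≈ -5.54 dB
∠H = 87.48° − 87.79° = -0.31°

At s = jω = j4911:
zero (s+40): 40 + j4911 → |·| = √(40²+4911²) = √24119521 ≈ 4911.2, ∠ = arctan(4911/40) ≈ 89.53°
pole (s+910): 910 + j4911 → |·| = √(910²+4911²) = √24946021 ≈ 4994.6, ∠ = arctan(4911/910) ≈ 79.50°
pole (s+983): 983 + j4911 → |·| = √(983²+4911²) = √25084210 ≈ 5008.4, ∠ = arctan(4911/983) ≈ 78.68°
|H| = 1000 · 4911.2 / 2.5015e+07 ≈ 0.19633
Gain = 20 log₁₀(0.19633) ≈ -14.14 dB
∠H = 89.53° − 158.18° = -68.65°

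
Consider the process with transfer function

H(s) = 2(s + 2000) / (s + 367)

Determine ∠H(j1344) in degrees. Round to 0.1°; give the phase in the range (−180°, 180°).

-40.8°

At s = jω = j1344:
zero (s+2000): 2000 + j1344 → |·| = √(2000²+1344²) = √5806336 ≈ 2409.6, ∠ = arctan(1344/2000) ≈ 33.90°
pole (s+367): 367 + j1344 → |·| = √(367²+1344²) = √1941025 ≈ 1393.2, ∠ = arctan(1344/367) ≈ 74.73°
∠H = 33.90° − 74.73° = -40.83°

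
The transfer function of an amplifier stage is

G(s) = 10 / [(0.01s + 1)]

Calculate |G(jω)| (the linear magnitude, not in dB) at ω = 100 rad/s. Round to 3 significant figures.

At ω = 100 rad/s:
pole (1 + j100·0.01) = 1 + j1 → |·| ≈ 1.4142, ∠ ≈ 45.00°
|G| = 10 · 1 / (1.4142) ≈ 7.0711

7.07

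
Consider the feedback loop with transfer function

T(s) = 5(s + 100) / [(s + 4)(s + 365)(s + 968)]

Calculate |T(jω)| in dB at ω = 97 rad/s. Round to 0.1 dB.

At s = jω = j97:
zero (s+100): 100 + j97 → |·| = √(100²+97²) = √19409 ≈ 139.32, ∠ = arctan(97/100) ≈ 44.13°
pole (s+4): 4 + j97 → |·| = √(4²+97²) = √9425 ≈ 97.082, ∠ = arctan(97/4) ≈ 87.64°
pole (s+365): 365 + j97 → |·| = √(365²+97²) = √142634 ≈ 377.67, ∠ = arctan(97/365) ≈ 14.88°
pole (s+968): 968 + j97 → |·| = √(968²+97²) = √946433 ≈ 972.85, ∠ = arctan(97/968) ≈ 5.72°
|T| = 5 · 139.32 / 3.567e+07 ≈ 1.9529e-05
Gain = 20 log₁₀(1.9529e-05) ≈ -94.19 dB

-94.2 dB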